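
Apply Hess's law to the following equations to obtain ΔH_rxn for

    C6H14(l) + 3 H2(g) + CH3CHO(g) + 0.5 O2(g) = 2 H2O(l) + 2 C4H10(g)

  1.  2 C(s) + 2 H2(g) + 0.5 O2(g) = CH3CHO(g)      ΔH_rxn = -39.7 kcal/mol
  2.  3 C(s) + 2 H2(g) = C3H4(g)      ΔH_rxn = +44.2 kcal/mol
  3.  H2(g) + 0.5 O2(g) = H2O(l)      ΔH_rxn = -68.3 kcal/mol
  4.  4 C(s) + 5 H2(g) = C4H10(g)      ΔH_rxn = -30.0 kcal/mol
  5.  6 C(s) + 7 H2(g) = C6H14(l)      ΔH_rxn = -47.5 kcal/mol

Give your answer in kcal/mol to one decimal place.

eq. 1 reversed (reverse to put CH3CHO(g) on the reactant side): +39.7 kcal/mol
eq. 2: not needed (C3H4(g) appears nowhere else).
eq. 3 × 2 (scale by 2 for the 2 H2O(l)): (2)·(-68.3) = -136.6 kcal/mol
eq. 4 × 2 (×2 to match 2 C4H10(g) in the target): (2)·(-30.0) = -60.0 kcal/mol
eq. 5 reversed (C6H14(l) must end up as a reactant): +47.5 kcal/mol
ΔH_rxn = (-1)·(-39.7) + (2)·(-68.3) + (2)·(-30.0) + (-1)·(-47.5) = -109.4 kcal/mol

ΔH_rxn = -109.4 kcal/mol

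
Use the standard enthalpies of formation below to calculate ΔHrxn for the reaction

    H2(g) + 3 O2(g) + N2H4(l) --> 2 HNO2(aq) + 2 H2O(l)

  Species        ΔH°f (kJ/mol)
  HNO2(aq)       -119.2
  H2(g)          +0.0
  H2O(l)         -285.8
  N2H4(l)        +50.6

Products: 2·(-119.2) + 2·(-285.8) = -810.0
Reactants: 1·(+0.0) + 3·(+0.0) + 1·(+50.6) = +50.6
ΔHrxn = (-810.0) − (+50.6) = -860.6 kJ/mol

ΔHrxn = -860.6 kJ/mol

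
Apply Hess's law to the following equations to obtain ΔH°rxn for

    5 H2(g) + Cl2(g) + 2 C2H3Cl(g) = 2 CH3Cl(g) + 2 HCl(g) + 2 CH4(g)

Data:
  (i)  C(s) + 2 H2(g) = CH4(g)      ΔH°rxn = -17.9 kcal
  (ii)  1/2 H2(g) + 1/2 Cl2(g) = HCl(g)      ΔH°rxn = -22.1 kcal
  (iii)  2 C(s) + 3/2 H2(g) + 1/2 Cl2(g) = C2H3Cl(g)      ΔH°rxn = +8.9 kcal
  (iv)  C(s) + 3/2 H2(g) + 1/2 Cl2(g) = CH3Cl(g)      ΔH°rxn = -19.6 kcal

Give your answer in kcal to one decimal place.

ΔH°rxn = -137.0 kcal

(i) × 2 (×2 to match 2 CH4(g) in the target): (2)·(-17.9) = -35.8 kcal
(ii) × 2 (scale by 2 for the 2 HCl(g)): (2)·(-22.1) = -44.2 kcal
(iii) reversed and × 2 (reverse to put C2H3Cl(g) on the reactant side; scale by 2 for the 2 C2H3Cl(g)): (-2)·(+8.9) = -17.8 kcal
(iv) × 2 (×2 to match 2 CH3Cl(g) in the target): (2)·(-19.6) = -39.2 kcal
ΔH°rxn = (-35.8) + (-44.2) + (-17.8) + (-39.2) = -137.0 kcal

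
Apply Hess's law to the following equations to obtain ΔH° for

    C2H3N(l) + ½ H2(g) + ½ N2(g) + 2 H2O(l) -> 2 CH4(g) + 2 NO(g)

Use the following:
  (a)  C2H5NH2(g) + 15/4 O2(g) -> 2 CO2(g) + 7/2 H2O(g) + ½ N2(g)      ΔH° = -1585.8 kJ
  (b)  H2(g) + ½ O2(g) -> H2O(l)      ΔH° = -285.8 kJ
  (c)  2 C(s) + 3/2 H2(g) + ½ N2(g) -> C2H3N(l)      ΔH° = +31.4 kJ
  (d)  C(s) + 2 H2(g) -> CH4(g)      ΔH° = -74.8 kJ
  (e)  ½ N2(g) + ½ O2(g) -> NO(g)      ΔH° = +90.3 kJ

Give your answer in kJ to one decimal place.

(a): not needed (CO2(g) appears nowhere else).
(b) reversed and × 2 (reverse to put H2O(l) on the reactant side; scale by 2 for the 2 H2O(l)): (-2)·(-285.8) = +571.6 kJ
(c) reversed (C2H3N(l) must end up as a reactant): -31.4 kJ
(d) × 2 (scale by 2 for the 2 CH4(g)): (2)·(-74.8) = -149.6 kJ
(e) × 2 (scale by 2 for the 2 NO(g)): (2)·(+90.3) = +180.6 kJ
ΔH° = (-2)·(-285.8) + (-1)·(+31.4) + (2)·(-74.8) + (2)·(+90.3) = 571.2 kJ

ΔH° = 571.2 kJ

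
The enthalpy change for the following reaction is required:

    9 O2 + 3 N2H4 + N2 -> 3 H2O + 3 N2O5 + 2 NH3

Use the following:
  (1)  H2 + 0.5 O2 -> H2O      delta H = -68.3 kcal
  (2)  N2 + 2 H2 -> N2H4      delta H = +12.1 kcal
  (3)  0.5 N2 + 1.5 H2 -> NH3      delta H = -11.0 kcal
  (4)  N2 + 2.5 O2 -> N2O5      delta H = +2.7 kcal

(1) × 3: (3)·(-68.3) = -204.9 kcal
(2) reversed and × 3: (-3)·(+12.1) = -36.3 kcal
(3) × 2: (2)·(-11.0) = -22.0 kcal
(4) × 3: (3)·(+2.7) = +8.1 kcal
By Hess's law, delta H = (-204.9) + (-36.3) + (-22.0) + (+8.1) = -255.1 kcal

delta H = -255.1 kcal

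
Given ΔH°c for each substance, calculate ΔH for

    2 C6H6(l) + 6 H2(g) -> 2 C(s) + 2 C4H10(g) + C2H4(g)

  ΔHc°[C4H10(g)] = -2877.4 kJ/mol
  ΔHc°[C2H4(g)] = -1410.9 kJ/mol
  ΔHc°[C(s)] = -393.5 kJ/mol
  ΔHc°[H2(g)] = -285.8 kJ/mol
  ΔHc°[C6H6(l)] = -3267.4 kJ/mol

With combustion enthalpies, reactants minus products:
= [2·(-3267.4) + 6·(-285.8)] − [2·(-393.5) + 2·(-2877.4) + 1·(-1410.9)]
= -296.9 kJ/mol

ΔH = -296.9 kJ/mol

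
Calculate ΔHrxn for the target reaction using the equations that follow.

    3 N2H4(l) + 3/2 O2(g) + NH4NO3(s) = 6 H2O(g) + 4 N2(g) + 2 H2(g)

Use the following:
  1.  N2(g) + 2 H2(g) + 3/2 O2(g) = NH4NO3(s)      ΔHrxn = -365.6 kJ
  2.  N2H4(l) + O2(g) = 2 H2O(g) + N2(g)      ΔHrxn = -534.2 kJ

ΔHrxn = -1237.0 kJ

eq. 1 reversed (NH4NO3(s) must end up as a reactant): +365.6 kJ
eq. 2 × 3 (scale by 3 for the 3 N2H4(l)): (3)·(-534.2) = -1602.6 kJ
By Hess's law, ΔHrxn = (+365.6) + (-1602.6) = -1237.0 kJ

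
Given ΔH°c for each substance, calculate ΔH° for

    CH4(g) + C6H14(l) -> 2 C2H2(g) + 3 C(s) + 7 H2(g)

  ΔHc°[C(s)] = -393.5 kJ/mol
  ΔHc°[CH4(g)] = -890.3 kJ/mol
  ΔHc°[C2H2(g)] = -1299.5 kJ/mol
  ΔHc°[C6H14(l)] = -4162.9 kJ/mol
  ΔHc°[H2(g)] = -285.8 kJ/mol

Using ΔH = Σ nΔHc°(reactants) − Σ nΔHc°(products):
= [1·(-890.3) + 1·(-4162.9)] − [2·(-1299.5) + 3·(-393.5) + 7·(-285.8)]
= 726.9 kJ/mol

ΔH° = 726.9 kJ/mol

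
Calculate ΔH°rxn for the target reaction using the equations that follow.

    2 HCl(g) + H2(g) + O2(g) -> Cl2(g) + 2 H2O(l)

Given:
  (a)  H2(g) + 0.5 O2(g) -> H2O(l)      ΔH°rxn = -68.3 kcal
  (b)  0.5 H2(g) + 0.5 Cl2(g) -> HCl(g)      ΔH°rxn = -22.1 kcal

(a) × 2 (×2 to match 2 H2O(l) in the target): (2)·(-68.3) = -136.6 kcal
(b) reversed and × 2 (reverse to put HCl(g) on the reactant side; scale by 2 for the 2 HCl(g)): (-2)·(-22.1) = +44.2 kcal
ΔH°rxn = (-136.6) + (+44.2) = -92.4 kcal

ΔH°rxn = -92.4 kcal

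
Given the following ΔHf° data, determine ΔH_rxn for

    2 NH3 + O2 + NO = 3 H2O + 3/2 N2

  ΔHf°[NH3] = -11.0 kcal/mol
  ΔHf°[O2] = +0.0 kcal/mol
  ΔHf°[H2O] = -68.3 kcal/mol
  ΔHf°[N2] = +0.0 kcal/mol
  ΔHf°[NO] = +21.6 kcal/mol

Products: 3·(-68.3) + 3/2·(+0.0) = -204.9
Reactants: 2·(-11.0) + 1·(+0.0) + 1·(+21.6) = -0.4
ΔH_rxn = (-204.9) − (-0.4) = -204.5 kcal/mol

ΔH_rxn = -204.5 kcal/mol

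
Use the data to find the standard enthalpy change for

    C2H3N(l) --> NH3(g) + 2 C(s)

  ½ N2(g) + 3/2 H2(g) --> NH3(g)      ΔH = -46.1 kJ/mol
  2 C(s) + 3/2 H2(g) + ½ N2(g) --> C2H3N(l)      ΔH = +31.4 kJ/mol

ΔH = -77.5 kJ/mol

equation 1 as written: -46.1 kJ/mol
equation 2 reversed: -31.4 kJ/mol
ΔH = (1)·(-46.1) + (-1)·(+31.4) = -77.5 kJ/mol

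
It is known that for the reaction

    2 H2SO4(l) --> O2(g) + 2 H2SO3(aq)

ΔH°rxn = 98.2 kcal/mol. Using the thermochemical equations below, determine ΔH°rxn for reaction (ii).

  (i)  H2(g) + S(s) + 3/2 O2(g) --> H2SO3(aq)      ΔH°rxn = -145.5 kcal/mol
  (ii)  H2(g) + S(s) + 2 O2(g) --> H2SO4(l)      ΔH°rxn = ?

ΔH°rxn = -194.6 kcal/mol

(i) × 2: (2)·(-145.5) = -291.0 kcal/mol
(ii) reversed and × 2: contributes −2·x
+98.2 = (-291.0) − 2·x
x = (+98.2 − (-291.0)) / (-2) = -194.6 kcal/mol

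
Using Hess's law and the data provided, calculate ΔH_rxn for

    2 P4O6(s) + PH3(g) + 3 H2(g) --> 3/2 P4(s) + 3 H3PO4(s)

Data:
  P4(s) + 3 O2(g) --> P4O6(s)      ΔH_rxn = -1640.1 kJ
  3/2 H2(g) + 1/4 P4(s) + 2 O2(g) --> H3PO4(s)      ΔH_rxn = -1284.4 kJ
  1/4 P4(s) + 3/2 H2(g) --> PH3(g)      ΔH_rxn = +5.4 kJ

ΔH_rxn = -578.4 kJ

equation 1 reversed and × 2 (reverse to put P4O6(s) on the reactant side; ×2 to match 2 P4O6(s) in the target): (-2)·(-1640.1) = +3280.2 kJ
equation 2 × 3 (scale by 3 for the 3 H3PO4(s)): (3)·(-1284.4) = -3853.2 kJ
equation 3 reversed (reverse to put PH3(g) on the reactant side): -5.4 kJ
ΔH_rxn = (+3280.2) + (-3853.2) + (-5.4) = -578.4 kJ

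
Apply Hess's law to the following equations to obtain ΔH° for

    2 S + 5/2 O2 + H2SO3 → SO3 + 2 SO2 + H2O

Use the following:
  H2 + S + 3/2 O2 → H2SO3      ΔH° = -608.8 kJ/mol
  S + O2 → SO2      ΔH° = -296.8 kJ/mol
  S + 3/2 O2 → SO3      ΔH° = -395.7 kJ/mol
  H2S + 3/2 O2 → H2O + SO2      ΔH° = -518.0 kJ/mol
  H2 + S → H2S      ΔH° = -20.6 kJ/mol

ΔH° = -622.3 kJ/mol

equation 1 reversed (H2SO3 must end up as a reactant): +608.8 kJ/mol
equation 2 as written: -296.8 kJ/mol
equation 3 as written (SO3 already on the product side): -395.7 kJ/mol
equation 4 as written (H2O already on the product side): -518.0 kJ/mol
equation 5 as written: -20.6 kJ/mol
Summing the manipulated equations, ΔH° = (-1)·(-608.8) + (1)·(-296.8) + (1)·(-395.7) + (1)·(-518.0) + (1)·(-20.6) = -622.3 kJ/mol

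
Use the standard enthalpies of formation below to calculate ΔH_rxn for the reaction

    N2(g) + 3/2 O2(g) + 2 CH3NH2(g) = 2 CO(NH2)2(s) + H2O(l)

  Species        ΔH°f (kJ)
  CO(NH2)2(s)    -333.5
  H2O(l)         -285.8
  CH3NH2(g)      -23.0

ΔH_rxn = -906.8 kJ

Products: 2·(-333.5) + 1·(-285.8) = -952.8
Reactants: 1·(+0.0) + 3/2·(+0.0) + 2·(-23.0) = -46.0
ΔH_rxn = (-952.8) − (-46.0) = -906.8 kJ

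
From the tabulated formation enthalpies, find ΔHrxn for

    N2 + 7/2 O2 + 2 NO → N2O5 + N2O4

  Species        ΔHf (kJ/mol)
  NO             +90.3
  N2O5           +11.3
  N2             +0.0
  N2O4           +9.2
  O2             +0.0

Products: 1·(+11.3) + 1·(+9.2) = +20.5
Reactants: 1·(+0.0) + 7/2·(+0.0) + 2·(+90.3) = +180.6
ΔHrxn = (+20.5) − (+180.6) = -160.1 kJ/mol

ΔHrxn = -160.1 kJ/mol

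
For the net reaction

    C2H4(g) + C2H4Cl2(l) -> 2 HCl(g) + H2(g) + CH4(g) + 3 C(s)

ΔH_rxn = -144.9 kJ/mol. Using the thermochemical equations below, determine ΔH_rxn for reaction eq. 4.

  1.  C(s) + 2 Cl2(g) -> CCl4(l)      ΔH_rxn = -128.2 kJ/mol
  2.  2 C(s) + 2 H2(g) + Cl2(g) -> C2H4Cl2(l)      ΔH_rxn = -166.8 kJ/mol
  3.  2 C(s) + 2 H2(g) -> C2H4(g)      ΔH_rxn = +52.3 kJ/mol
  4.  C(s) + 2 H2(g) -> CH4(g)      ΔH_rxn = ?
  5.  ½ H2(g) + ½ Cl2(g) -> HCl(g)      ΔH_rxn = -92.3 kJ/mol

ΔH_rxn = -74.8 kJ/mol

eq. 1: not needed.
eq. 2 reversed: +166.8 kJ/mol
eq. 3 reversed: -52.3 kJ/mol
eq. 4 as written: contributes x
eq. 5 × 2: (2)·(-92.3) = -184.6 kJ/mol
-144.9 = (+166.8) + (-52.3) + (-184.6) + x
x = (-144.9 − (-70.1)) / (1) = -74.8 kJ/mol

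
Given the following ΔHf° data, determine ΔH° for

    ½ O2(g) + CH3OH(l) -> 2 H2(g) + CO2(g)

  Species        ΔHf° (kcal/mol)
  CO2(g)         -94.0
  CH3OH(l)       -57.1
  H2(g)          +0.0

ΔH° = -36.9 kcal/mol

Products: 2·(+0.0) + 1·(-94.0) = -94.0
Reactants: 1/2·(+0.0) + 1·(-57.1) = -57.1
ΔH° = (-94.0) − (-57.1) = -36.9 kcal/mol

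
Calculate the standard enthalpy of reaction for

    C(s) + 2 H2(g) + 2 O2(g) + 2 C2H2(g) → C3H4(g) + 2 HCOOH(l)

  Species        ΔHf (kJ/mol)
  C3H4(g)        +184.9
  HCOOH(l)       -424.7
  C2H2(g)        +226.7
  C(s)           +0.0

Products: 1·(+184.9) + 2·(-424.7) = -664.5
Reactants: 1·(+0.0) + 2·(+0.0) + 2·(+0.0) + 2·(+226.7) = +453.4
ΔH°rxn = (-664.5) − (+453.4) = -1117.9 kJ/mol

ΔH°rxn = -1117.9 kJ/mol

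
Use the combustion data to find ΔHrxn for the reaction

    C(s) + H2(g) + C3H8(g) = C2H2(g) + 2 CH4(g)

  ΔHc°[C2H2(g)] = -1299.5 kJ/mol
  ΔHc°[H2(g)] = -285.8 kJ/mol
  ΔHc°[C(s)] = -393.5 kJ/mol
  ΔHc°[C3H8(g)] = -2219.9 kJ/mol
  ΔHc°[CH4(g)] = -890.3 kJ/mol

Using ΔH = Σ nΔHc°(reactants) − Σ nΔHc°(products):
= [1·(-393.5) + 1·(-285.8) + 1·(-2219.9)] − [1·(-1299.5) + 2·(-890.3)]
= 180.9 kJ/mol

ΔHrxn = 180.9 kJ/mol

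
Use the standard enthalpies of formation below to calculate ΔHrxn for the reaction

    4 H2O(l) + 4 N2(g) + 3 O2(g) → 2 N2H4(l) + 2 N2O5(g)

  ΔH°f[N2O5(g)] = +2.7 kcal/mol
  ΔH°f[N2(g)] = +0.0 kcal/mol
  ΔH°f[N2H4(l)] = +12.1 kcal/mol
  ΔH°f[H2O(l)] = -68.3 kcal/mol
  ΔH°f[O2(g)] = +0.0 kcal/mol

Products: 2·(+12.1) + 2·(+2.7) = +29.6
Reactants: 4·(-68.3) + 4·(+0.0) + 3·(+0.0) = -273.2
ΔHrxn = (+29.6) − (-273.2) = 302.8 kcal/mol

ΔHrxn = 302.8 kcal/mol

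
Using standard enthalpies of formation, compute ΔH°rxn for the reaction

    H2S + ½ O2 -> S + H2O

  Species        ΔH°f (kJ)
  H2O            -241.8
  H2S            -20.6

ΔH°rxn = Σ nΔHf°(products) − Σ nΔHf°(reactants).
Products: 1·(+0.0) + 1·(-241.8) = -241.8
Reactants: 1·(-20.6) + 1/2·(+0.0) = -20.6
ΔH°rxn = (-241.8) − (-20.6) = -221.2 kJ

ΔH°rxn = -221.2 kJ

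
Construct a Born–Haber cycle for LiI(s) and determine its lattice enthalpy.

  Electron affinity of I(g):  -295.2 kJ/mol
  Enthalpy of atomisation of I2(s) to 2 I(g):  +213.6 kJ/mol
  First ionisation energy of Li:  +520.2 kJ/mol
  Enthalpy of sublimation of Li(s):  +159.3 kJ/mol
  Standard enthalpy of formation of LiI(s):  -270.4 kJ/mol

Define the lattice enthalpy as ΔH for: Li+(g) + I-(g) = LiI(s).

ΔHf° = 1·ΔHsub + 1·(ΣIE) + 1/2·D(I2) + 1·EA + U
-270.4 = 1·(+159.3) + 1·(+520.2) + 1/2·(+213.6) + 1·(-295.2) + U
U = -270.4 − (+491.1) = -761.5 kJ/mol

U = -761.5 kJ/mol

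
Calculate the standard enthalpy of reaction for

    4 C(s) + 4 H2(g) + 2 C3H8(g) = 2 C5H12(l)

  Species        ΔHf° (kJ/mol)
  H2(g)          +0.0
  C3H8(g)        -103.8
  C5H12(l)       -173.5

ΔH° = -139.4 kJ/mol

ΔH°rxn = Σ nΔHf°(products) − Σ nΔHf°(reactants).
Products: 2·(-173.5) = -347.0
Reactants: 4·(+0.0) + 4·(+0.0) + 2·(-103.8) = -207.6
ΔH° = (-347.0) − (-207.6) = -139.4 kJ/mol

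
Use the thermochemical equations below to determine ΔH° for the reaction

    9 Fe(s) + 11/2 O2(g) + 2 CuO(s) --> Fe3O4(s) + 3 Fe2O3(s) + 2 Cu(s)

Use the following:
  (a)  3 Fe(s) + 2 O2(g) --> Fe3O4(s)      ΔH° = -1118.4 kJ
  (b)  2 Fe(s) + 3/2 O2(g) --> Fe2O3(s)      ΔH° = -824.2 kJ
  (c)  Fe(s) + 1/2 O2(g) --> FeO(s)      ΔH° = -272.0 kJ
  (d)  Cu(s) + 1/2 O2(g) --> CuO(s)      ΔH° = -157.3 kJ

ΔH° = -3276.4 kJ

(a) as written (Fe3O4(s) already on the product side): -1118.4 kJ
(b) × 3 (×3 to match 3 Fe2O3(s) in the target): (3)·(-824.2) = -2472.6 kJ
(c): not needed (FeO(s) appears nowhere else).
(d) reversed and × 2 (reverse to put CuO(s) on the reactant side; scale by 2 for the 2 CuO(s)): (-2)·(-157.3) = +314.6 kJ
Summing the manipulated equations, ΔH° = (-1118.4) + (-2472.6) + (+314.6) = -3276.4 kJ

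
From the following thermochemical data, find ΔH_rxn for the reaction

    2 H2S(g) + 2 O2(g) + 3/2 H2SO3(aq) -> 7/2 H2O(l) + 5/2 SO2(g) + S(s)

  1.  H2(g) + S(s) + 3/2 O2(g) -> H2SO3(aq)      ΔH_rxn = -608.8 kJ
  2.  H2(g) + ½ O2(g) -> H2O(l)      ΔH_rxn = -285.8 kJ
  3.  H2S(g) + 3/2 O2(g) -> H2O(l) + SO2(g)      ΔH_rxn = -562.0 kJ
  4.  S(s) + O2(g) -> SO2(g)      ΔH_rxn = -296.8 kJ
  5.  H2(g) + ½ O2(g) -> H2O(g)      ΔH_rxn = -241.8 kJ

ΔH_rxn = -787.9 kJ

eq. 1 reversed and × 3/2: (-3/2)·(-608.8) = +913.2 kJ
eq. 2 × 3/2: (3/2)·(-285.8) = -428.7 kJ
eq. 3 × 2: (2)·(-562.0) = -1124.0 kJ
eq. 4 × 1/2: (1/2)·(-296.8) = -148.4 kJ
eq. 5: not needed.
By Hess's law, ΔH_rxn = (-3/2)·(-608.8) + (3/2)·(-285.8) + (2)·(-562.0) + (1/2)·(-296.8) = -787.9 kJ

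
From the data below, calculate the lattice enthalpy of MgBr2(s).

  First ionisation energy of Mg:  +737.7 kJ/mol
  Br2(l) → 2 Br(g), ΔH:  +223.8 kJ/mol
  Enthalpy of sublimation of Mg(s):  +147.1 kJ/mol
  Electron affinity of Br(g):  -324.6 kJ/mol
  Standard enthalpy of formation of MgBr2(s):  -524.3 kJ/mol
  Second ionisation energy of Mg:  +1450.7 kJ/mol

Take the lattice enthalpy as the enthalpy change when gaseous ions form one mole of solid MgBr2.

ΔHf° = 1·ΔHsub + 1·(ΣIE) + 1·D(Br2) + 2·EA + U
-524.3 = 1·(+147.1) + 1·(+2188.4) + 1·(+223.8) + 2·(-324.6) + U
U = -524.3 − (+1910.1) = -2434.4 kJ/mol

U = -2434.4 kJ/mol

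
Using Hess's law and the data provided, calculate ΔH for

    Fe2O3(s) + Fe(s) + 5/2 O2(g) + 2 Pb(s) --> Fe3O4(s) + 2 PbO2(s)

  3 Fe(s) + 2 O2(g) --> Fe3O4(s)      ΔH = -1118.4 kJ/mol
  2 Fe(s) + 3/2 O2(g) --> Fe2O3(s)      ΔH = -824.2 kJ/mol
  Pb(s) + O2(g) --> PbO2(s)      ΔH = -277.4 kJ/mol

ΔH = -849.0 kJ/mol

equation 1 as written: -1118.4 kJ/mol
equation 2 reversed: +824.2 kJ/mol
equation 3 × 2: (2)·(-277.4) = -554.8 kJ/mol
ΔH = (-1118.4) + (+824.2) + (-554.8) = -849.0 kJ/mol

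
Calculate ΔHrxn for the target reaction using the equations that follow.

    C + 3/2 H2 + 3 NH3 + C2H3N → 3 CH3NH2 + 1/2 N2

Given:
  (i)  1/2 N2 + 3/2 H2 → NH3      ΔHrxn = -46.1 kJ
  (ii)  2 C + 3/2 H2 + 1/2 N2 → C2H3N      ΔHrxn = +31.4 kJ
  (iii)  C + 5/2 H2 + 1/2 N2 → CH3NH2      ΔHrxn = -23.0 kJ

(i) reversed and × 3: (-3)·(-46.1) = +138.3 kJ
(ii) reversed: -31.4 kJ
(iii) × 3: (3)·(-23.0) = -69.0 kJ
ΔHrxn = (-3)·(-46.1) + (-1)·(+31.4) + (3)·(-23.0) = 37.9 kJ

ΔHrxn = 37.9 kJ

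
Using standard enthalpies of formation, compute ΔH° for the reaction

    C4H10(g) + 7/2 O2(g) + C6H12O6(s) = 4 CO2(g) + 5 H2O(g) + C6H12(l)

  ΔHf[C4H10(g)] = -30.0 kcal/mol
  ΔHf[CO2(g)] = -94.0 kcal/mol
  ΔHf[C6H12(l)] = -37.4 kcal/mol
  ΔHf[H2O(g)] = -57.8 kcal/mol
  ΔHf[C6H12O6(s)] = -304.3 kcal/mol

ΔH° = -368.1 kcal/mol

Products: 4·(-94.0) + 5·(-57.8) + 1·(-37.4) = -702.4
Reactants: 1·(-30.0) + 7/2·(+0.0) + 1·(-304.3) = -334.3
ΔH° = (-702.4) − (-334.3) = -368.1 kcal/mol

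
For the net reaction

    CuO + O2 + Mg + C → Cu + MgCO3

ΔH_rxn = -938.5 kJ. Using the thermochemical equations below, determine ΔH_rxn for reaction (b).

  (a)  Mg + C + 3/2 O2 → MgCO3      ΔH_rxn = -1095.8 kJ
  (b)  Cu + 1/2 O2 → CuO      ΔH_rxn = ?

(a) as written: -1095.8 kJ
(b) reversed: contributes −x
-938.5 = (-1095.8) − x
x = (-938.5 − (-1095.8)) / (-1) = -157.3 kJ

ΔH_rxn = -157.3 kJ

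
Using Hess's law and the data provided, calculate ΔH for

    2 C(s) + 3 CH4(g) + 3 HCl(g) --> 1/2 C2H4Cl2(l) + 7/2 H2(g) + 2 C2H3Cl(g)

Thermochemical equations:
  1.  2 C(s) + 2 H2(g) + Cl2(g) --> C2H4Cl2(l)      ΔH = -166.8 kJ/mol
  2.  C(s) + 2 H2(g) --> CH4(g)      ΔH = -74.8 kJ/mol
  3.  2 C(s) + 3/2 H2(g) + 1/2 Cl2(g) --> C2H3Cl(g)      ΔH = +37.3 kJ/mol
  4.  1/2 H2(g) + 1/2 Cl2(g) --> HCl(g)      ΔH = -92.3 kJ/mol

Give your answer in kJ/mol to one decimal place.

eq. 1 × 1/2: (1/2)·(-166.8) = -83.4 kJ/mol
eq. 2 reversed and × 3: (-3)·(-74.8) = +224.4 kJ/mol
eq. 3 × 2: (2)·(+37.3) = +74.6 kJ/mol
eq. 4 reversed and × 3: (-3)·(-92.3) = +276.9 kJ/mol
Since enthalpy is a state function, ΔH = (-83.4) + (+224.4) + (+74.6) + (+276.9) = 492.5 kJ/mol

ΔH = 492.5 kJ/mol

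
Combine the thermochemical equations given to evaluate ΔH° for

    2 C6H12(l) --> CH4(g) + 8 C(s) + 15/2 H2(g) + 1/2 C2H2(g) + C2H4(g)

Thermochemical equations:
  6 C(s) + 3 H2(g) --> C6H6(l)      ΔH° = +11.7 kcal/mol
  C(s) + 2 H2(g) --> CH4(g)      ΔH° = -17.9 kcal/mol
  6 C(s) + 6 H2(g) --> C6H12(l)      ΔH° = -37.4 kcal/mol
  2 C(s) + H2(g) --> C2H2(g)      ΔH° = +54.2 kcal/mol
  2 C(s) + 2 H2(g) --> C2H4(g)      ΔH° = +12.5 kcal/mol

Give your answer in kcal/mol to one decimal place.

ΔH° = 96.5 kcal/mol

equation 1: not needed.
equation 2 as written: -17.9 kcal/mol
equation 3 reversed and × 2: (-2)·(-37.4) = +74.8 kcal/mol
equation 4 × 1/2: (1/2)·(+54.2) = +27.1 kcal/mol
equation 5 as written: +12.5 kcal/mol
Summing the manipulated equations, ΔH° = (1)·(-17.9) + (-2)·(-37.4) + (1/2)·(+54.2) + (1)·(+12.5) = 96.5 kcal/mol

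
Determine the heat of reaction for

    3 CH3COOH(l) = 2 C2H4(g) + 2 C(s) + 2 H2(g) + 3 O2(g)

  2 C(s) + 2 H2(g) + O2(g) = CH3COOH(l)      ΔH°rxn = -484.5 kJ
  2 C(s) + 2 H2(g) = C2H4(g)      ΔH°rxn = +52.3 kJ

ΔH°rxn = 1558.1 kJ

equation 1 reversed and × 3: (-3)·(-484.5) = +1453.5 kJ
equation 2 × 2: (2)·(+52.3) = +104.6 kJ
ΔH°rxn = (+1453.5) + (+104.6) = 1558.1 kJ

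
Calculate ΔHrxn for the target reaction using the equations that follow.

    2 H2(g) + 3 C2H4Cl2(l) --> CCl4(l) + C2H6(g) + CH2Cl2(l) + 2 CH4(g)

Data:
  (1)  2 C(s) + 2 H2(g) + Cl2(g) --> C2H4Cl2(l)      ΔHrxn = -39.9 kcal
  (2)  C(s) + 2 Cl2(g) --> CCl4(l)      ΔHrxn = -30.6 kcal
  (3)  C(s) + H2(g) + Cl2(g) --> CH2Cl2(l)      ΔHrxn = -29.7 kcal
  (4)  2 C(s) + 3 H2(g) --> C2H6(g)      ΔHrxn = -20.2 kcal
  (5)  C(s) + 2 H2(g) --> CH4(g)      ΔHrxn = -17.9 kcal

(1) reversed and × 3: (-3)·(-39.9) = +119.7 kcal
(2) as written: -30.6 kcal
(3) as written: -29.7 kcal
(4) as written: -20.2 kcal
(5) × 2: (2)·(-17.9) = -35.8 kcal
Combining the equations, ΔHrxn = (-3)·(-39.9) + (1)·(-30.6) + (1)·(-29.7) + (1)·(-20.2) + (2)·(-17.9) = 3.4 kcal

ΔHrxn = 3.4 kcal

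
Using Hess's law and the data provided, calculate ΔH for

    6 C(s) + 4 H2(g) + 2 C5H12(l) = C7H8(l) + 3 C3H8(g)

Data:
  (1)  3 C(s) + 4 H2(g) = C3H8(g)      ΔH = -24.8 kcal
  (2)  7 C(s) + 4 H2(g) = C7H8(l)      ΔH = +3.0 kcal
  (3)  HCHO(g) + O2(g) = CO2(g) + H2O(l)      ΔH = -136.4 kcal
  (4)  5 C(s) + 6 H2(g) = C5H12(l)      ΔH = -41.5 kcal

ΔH = 11.6 kcal

(1) × 3: (3)·(-24.8) = -74.4 kcal
(2) as written: +3.0 kcal
(3): not needed.
(4) reversed and × 2: (-2)·(-41.5) = +83.0 kcal
ΔH = (3)·(-24.8) + (1)·(+3.0) + (-2)·(-41.5) = 11.6 kcal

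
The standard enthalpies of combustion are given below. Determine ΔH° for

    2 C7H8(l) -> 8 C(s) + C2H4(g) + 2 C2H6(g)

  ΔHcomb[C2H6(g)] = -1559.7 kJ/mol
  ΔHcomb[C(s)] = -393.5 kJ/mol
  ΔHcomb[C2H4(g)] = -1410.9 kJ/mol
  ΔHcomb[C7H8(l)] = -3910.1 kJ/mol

ΔH° = -141.9 kJ/mol

With combustion enthalpies, reactants minus products:
= [2·(-3910.1)] − [8·(-393.5) + 1·(-1410.9) + 2·(-1559.7)]
= -141.9 kJ/mol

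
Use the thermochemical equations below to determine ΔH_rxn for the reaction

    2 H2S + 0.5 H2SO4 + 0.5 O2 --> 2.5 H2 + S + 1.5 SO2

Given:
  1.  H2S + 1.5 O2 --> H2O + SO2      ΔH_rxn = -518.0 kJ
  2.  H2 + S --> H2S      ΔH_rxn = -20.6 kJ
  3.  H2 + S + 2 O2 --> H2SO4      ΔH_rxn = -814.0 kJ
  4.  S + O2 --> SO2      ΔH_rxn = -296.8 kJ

ΔH_rxn = 3.0 kJ

eq. 1: not needed (H2O appears nowhere else).
eq. 2 reversed and × 2: (-2)·(-20.6) = +41.2 kJ
eq. 3 reversed and × 1/2 (H2SO4 must end up as a reactant; ×1/2 to match 1/2 H2SO4 in the target): (-1/2)·(-814.0) = +407.0 kJ
eq. 4 × 3/2: (3/2)·(-296.8) = -445.2 kJ
ΔH_rxn = (-2)·(-20.6) + (-1/2)·(-814.0) + (3/2)·(-296.8) = 3.0 kJ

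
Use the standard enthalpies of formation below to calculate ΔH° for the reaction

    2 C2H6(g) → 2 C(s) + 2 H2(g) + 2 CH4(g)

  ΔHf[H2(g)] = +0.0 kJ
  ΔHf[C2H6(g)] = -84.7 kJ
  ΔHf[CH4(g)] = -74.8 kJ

ΔH° = 19.8 kJ

Products: 2·(+0.0) + 2·(+0.0) + 2·(-74.8) = -149.6
Reactants: 2·(-84.7) = -169.4
ΔH° = (-149.6) − (-169.4) = 19.8 kJ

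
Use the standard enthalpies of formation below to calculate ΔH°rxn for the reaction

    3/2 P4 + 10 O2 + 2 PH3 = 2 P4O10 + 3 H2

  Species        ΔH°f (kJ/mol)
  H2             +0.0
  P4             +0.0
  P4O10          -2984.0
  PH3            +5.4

Products: 2·(-2984.0) + 3·(+0.0) = -5968.0
Reactants: 3/2·(+0.0) + 10·(+0.0) + 2·(+5.4) = +10.8
ΔH°rxn = (-5968.0) − (+10.8) = -5978.8 kJ/mol

ΔH°rxn = -5978.8 kJ/mol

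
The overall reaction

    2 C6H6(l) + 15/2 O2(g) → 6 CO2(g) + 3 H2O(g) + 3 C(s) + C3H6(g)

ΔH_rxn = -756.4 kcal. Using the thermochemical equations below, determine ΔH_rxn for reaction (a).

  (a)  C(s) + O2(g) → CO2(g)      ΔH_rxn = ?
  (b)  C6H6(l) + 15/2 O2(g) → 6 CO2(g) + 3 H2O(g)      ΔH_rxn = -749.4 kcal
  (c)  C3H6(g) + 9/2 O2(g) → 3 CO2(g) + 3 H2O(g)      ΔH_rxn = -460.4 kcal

(a) reversed and × 3: contributes −3·x
(b) × 2: (2)·(-749.4) = -1498.8 kcal
(c) reversed: +460.4 kcal
-756.4 = (-1498.8) + (+460.4) − 3·x
x = (-756.4 − (-1038.4)) / (-3) = -94.0 kcal

ΔH_rxn = -94.0 kcal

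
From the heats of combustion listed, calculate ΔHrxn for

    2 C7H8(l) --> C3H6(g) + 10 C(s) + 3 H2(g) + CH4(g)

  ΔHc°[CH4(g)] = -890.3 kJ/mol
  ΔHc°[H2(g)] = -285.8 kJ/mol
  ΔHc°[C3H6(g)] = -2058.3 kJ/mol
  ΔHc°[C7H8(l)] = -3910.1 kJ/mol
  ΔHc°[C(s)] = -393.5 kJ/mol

ΔHrxn = -79.2 kJ/mol

Using ΔH = Σ nΔHc°(reactants) − Σ nΔHc°(products):
= [2·(-3910.1)] − [1·(-2058.3) + 10·(-393.5) + 3·(-285.8) + 1·(-890.3)]
= -79.2 kJ/mol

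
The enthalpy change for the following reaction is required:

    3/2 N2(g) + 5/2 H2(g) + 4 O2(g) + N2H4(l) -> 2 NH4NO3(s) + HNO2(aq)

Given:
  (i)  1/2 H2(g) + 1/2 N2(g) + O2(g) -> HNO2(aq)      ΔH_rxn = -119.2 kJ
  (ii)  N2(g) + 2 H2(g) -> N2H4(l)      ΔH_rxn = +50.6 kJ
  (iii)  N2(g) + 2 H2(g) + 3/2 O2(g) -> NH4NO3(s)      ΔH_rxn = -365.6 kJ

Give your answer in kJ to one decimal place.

ΔH_rxn = -901.0 kJ

(i) as written (HNO2(aq) already on the product side): -119.2 kJ
(ii) reversed (N2H4(l) must end up as a reactant): -50.6 kJ
(iii) × 2 (scale by 2 for the 2 NH4NO3(s)): (2)·(-365.6) = -731.2 kJ
Summing the manipulated equations, ΔH_rxn = (-119.2) + (-50.6) + (-731.2) = -901.0 kJ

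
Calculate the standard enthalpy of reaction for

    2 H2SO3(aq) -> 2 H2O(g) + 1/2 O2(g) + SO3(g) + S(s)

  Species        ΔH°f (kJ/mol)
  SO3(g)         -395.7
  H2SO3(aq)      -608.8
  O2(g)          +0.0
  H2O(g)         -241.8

Products: 2·(-241.8) + 1/2·(+0.0) + 1·(-395.7) + 1·(+0.0) = -879.3
Reactants: 2·(-608.8) = -1217.6
ΔH° = (-879.3) − (-1217.6) = 338.3 kJ/mol

ΔH° = 338.3 kJ/mol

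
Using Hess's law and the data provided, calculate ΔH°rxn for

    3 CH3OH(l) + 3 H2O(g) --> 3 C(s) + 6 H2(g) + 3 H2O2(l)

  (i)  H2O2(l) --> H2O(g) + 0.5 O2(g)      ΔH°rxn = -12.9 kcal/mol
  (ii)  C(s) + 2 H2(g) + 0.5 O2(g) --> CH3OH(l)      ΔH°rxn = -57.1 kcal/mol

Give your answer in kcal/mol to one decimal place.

(i) reversed and × 3 (reverse to put H2O2(l) on the product side; scale by 3 for the 3 H2O2(l)): (-3)·(-12.9) = +38.7 kcal/mol
(ii) reversed and × 3 (CH3OH(l) must end up as a reactant; ×3 to match 3 CH3OH(l) in the target): (-3)·(-57.1) = +171.3 kcal/mol
ΔH°rxn = (-3)·(-12.9) + (-3)·(-57.1) = 210.0 kcal/mol

ΔH°rxn = 210.0 kcal/mol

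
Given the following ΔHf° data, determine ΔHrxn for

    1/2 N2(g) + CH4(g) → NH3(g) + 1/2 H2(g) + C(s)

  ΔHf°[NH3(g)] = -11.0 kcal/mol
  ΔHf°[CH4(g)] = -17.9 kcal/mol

Products: 1·(-11.0) + 1/2·(+0.0) + 1·(+0.0) = -11.0
Reactants: 1/2·(+0.0) + 1·(-17.9) = -17.9
ΔHrxn = (-11.0) − (-17.9) = 6.9 kcal/mol

ΔHrxn = 6.9 kcal/mol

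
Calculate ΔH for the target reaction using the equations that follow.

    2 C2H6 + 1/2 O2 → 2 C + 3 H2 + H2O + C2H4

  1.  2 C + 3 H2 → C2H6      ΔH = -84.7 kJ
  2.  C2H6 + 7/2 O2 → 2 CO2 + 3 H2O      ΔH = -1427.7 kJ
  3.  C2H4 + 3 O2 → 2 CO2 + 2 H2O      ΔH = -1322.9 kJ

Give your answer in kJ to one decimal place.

ΔH = -20.1 kJ

eq. 1 reversed: +84.7 kJ
eq. 2 as written: -1427.7 kJ
eq. 3 reversed: +1322.9 kJ
ΔH = (-1)·(-84.7) + (1)·(-1427.7) + (-1)·(-1322.9) = -20.1 kJ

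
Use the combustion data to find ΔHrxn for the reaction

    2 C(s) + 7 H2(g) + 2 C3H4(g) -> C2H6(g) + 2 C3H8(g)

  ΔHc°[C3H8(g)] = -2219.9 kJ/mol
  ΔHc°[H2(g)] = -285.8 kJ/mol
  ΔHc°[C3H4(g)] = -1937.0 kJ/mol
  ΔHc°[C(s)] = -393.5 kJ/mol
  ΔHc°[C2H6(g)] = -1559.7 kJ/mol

ΔHrxn = -662.1 kJ/mol

Using ΔH = Σ nΔHc°(reactants) − Σ nΔHc°(products):
= [2·(-393.5) + 7·(-285.8) + 2·(-1937.0)] − [1·(-1559.7) + 2·(-2219.9)]
= -662.1 kJ/mol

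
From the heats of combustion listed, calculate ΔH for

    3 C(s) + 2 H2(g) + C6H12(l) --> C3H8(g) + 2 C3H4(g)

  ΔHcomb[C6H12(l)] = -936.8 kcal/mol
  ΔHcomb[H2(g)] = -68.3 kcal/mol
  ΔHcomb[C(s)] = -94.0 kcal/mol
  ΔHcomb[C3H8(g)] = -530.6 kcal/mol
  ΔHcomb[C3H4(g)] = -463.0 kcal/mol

ΔH = 101.2 kcal/mol

Using ΔH = Σ nΔHc°(reactants) − Σ nΔHc°(products):
= [3·(-94.0) + 2·(-68.3) + 1·(-936.8)] − [1·(-530.6) + 2·(-463.0)]
= 101.2 kcal/mol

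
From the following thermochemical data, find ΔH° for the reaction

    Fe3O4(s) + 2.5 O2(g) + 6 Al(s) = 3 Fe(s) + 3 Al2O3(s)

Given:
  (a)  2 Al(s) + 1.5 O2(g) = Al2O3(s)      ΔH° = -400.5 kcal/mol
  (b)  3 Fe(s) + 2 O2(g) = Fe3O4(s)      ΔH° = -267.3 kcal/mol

ΔH° = -934.2 kcal/mol

(a) × 3 (scale by 3 for the 3 Al2O3(s)): (3)·(-400.5) = -1201.5 kcal/mol
(b) reversed (reverse to put Fe3O4(s) on the reactant side): +267.3 kcal/mol
Since enthalpy is a state function, ΔH° = (3)·(-400.5) + (-1)·(-267.3) = -934.2 kcal/mol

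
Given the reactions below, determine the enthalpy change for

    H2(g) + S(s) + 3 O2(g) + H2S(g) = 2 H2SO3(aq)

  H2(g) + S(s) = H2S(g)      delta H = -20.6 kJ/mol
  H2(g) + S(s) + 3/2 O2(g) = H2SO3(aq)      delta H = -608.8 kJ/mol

equation 1 reversed (reverse to put H2S(g) on the reactant side): +20.6 kJ/mol
equation 2 × 2 (scale by 2 for the 2 H2SO3(aq)): (2)·(-608.8) = -1217.6 kJ/mol
By Hess's law, delta H = (+20.6) + (-1217.6) = -1197.0 kJ/mol

delta H = -1197.0 kJ/mol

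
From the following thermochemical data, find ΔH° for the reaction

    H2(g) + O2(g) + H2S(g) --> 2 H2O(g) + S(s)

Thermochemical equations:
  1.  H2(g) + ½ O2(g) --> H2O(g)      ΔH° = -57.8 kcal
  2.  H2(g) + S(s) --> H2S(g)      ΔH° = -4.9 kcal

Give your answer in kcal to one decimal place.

ΔH° = -110.7 kcal

eq. 1 × 2 (scale by 2 for the 2 H2O(g)): (2)·(-57.8) = -115.6 kcal
eq. 2 reversed (reverse to put H2S(g) on the reactant side): +4.9 kcal
ΔH° = (-115.6) + (+4.9) = -110.7 kcal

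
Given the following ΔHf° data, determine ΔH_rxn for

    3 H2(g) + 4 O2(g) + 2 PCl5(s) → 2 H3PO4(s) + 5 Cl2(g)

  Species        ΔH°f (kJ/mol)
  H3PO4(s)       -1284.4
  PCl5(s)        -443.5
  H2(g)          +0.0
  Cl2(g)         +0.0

ΔH_rxn = -1681.8 kJ/mol

Products: 2·(-1284.4) + 5·(+0.0) = -2568.8
Reactants: 3·(+0.0) + 4·(+0.0) + 2·(-443.5) = -887.0
ΔH_rxn = (-2568.8) − (-887.0) = -1681.8 kJ/mol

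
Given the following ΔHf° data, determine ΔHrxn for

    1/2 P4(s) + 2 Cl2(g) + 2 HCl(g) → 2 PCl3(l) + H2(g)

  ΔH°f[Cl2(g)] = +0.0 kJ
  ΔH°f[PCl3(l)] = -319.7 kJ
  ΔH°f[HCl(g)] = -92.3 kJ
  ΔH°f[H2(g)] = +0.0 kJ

ΔH°rxn = Σ nΔHf°(products) − Σ nΔHf°(reactants).
Products: 2·(-319.7) + 1·(+0.0) = -639.4
Reactants: 1/2·(+0.0) + 2·(+0.0) + 2·(-92.3) = -184.6
ΔHrxn = (-639.4) − (-184.6) = -454.8 kJ

ΔHrxn = -454.8 kJ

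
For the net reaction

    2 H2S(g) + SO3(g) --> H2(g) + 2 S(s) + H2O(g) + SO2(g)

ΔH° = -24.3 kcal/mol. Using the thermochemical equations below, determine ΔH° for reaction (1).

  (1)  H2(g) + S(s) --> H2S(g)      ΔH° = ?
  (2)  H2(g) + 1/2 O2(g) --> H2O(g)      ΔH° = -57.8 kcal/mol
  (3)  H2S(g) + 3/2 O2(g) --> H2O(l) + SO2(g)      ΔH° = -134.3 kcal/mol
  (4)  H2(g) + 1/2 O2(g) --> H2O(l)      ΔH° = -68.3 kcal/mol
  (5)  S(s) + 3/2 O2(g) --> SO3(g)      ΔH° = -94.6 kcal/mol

(1) reversed: contributes −x
(2) as written: -57.8 kcal/mol
(3) as written: -134.3 kcal/mol
(4) reversed: +68.3 kcal/mol
(5) reversed: +94.6 kcal/mol
-24.3 = (-57.8) + (-134.3) + (+68.3) + (+94.6) − x
x = (-24.3 − (-29.2)) / (-1) = -4.9 kcal/mol

ΔH° = -4.9 kcal/mol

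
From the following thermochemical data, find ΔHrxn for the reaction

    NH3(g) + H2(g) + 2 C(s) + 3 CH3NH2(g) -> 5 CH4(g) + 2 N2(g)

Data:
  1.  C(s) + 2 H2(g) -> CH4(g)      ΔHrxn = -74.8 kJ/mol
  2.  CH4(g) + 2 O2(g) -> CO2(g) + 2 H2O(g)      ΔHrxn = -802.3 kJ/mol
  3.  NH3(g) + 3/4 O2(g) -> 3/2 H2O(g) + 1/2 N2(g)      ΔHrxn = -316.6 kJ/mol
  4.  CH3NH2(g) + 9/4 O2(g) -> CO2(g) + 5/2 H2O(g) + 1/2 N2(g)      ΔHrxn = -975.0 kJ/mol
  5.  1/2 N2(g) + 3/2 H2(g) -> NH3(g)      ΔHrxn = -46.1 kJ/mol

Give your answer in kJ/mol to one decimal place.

ΔHrxn = -258.9 kJ/mol

eq. 1 × 2: (2)·(-74.8) = -149.6 kJ/mol
eq. 2 reversed and × 3: (-3)·(-802.3) = +2406.9 kJ/mol
eq. 3 reversed: +316.6 kJ/mol
eq. 4 × 3: (3)·(-975.0) = -2925.0 kJ/mol
eq. 5 reversed and × 2: (-2)·(-46.1) = +92.2 kJ/mol
ΔHrxn = (2)·(-74.8) + (-3)·(-802.3) + (-1)·(-316.6) + (3)·(-975.0) + (-2)·(-46.1) = -258.9 kJ/mol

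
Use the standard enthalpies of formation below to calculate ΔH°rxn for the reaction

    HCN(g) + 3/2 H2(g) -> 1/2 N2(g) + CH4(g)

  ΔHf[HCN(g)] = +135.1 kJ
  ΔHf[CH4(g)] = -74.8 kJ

ΔH°rxn = -209.9 kJ

Products: 1/2·(+0.0) + 1·(-74.8) = -74.8
Reactants: 1·(+135.1) + 3/2·(+0.0) = +135.1
ΔH°rxn = (-74.8) − (+135.1) = -209.9 kJ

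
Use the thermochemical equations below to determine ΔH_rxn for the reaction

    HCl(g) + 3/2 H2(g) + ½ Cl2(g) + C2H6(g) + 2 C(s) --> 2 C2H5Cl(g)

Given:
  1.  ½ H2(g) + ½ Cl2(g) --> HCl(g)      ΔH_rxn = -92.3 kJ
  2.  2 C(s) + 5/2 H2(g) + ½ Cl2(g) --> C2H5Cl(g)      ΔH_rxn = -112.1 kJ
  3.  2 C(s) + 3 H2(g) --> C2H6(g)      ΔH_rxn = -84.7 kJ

eq. 1 reversed (HCl(g) must end up as a reactant): +92.3 kJ
eq. 2 × 2 (scale by 2 for the 2 C2H5Cl(g)): (2)·(-112.1) = -224.2 kJ
eq. 3 reversed (C2H6(g) must end up as a reactant): +84.7 kJ
Since enthalpy is a state function, ΔH_rxn = (-1)·(-92.3) + (2)·(-112.1) + (-1)·(-84.7) = -47.2 kJ

ΔH_rxn = -47.2 kJ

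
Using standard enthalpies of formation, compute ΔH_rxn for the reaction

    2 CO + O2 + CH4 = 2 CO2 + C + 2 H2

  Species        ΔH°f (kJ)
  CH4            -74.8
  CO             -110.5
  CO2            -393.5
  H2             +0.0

Products: 2·(-393.5) + 1·(+0.0) + 2·(+0.0) = -787.0
Reactants: 2·(-110.5) + 1·(+0.0) + 1·(-74.8) = -295.8
ΔH_rxn = (-787.0) − (-295.8) = -491.2 kJ

ΔH_rxn = -491.2 kJ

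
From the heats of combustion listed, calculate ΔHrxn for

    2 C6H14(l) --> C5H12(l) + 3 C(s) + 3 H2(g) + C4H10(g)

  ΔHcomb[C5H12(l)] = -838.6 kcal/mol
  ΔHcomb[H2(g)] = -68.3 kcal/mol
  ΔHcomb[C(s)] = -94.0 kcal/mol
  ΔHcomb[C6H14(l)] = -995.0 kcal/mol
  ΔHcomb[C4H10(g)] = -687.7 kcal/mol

ΔHrxn = 23.2 kcal/mol

With combustion enthalpies, reactants minus products:
= [2·(-995.0)] − [1·(-838.6) + 3·(-94.0) + 3·(-68.3) + 1·(-687.7)]
= 23.2 kcal/mol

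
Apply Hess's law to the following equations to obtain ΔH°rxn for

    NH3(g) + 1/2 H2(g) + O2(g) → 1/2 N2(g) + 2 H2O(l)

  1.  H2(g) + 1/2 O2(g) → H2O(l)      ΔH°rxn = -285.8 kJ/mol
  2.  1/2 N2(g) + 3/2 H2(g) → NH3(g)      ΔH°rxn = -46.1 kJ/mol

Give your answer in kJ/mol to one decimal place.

ΔH°rxn = -525.5 kJ/mol

eq. 1 × 2: (2)·(-285.8) = -571.6 kJ/mol
eq. 2 reversed: +46.1 kJ/mol
Summing the manipulated equations, ΔH°rxn = (-571.6) + (+46.1) = -525.5 kJ/mol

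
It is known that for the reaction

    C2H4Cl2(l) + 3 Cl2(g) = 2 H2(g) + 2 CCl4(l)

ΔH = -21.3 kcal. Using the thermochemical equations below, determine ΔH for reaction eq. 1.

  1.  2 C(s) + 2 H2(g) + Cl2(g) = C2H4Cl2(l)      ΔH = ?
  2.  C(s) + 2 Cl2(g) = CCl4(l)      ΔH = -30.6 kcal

ΔH = -39.9 kcal

eq. 1 reversed: contributes −x
eq. 2 × 2: (2)·(-30.6) = -61.2 kcal
-21.3 = (-61.2) − x
x = (-21.3 − (-61.2)) / (-1) = -39.9 kcal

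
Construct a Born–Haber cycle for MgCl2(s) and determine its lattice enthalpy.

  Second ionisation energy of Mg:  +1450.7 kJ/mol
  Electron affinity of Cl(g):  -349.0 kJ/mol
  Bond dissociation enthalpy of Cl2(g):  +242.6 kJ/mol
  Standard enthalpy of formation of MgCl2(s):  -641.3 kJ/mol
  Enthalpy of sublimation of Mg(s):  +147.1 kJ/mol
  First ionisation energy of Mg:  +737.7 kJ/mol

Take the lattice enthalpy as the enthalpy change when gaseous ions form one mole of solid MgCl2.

ΔHf° = 1·ΔHsub + 1·(ΣIE) + 1·D(Cl2) + 2·EA + U
-641.3 = 1·(+147.1) + 1·(+2188.4) + 1·(+242.6) + 2·(-349.0) + U
U = -641.3 − (+1880.1) = -2521.4 kJ/mol

U = -2521.4 kJ/mol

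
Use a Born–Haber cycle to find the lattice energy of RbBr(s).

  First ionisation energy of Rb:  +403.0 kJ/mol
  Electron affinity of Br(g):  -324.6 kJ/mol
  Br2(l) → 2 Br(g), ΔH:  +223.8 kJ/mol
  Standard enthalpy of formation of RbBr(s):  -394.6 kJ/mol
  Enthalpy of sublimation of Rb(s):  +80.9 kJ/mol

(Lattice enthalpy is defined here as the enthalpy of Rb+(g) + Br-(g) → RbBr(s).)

ΔHf° = 1·ΔHsub + 1·(ΣIE) + 1/2·D(Br2) + 1·EA + U
-394.6 = 1·(+80.9) + 1·(+403.0) + 1/2·(+223.8) + 1·(-324.6) + U
U = -394.6 − (+271.2) = -665.8 kJ/mol

U = -665.8 kJ/mol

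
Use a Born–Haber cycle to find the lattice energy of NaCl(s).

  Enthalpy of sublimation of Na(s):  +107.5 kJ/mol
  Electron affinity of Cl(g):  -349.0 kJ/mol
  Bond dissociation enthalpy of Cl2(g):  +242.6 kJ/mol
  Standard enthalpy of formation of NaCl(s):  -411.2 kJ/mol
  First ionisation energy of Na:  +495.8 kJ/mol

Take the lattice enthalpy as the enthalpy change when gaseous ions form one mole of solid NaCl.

U = -786.8 kJ/mol

ΔHf° = 1·ΔHsub + 1·(ΣIE) + 1/2·D(Cl2) + 1·EA + U
-411.2 = 1·(+107.5) + 1·(+495.8) + 1/2·(+242.6) + 1·(-349.0) + U
U = -411.2 − (+375.6) = -786.8 kJ/mol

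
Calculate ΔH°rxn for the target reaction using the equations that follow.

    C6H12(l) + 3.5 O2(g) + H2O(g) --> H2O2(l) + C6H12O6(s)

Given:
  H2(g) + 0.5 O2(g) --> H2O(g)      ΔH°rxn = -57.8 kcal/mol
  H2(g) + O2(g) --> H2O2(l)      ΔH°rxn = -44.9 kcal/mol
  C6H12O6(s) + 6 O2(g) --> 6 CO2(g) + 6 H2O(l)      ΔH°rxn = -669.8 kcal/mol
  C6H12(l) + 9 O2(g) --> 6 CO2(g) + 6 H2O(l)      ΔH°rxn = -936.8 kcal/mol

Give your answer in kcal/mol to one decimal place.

equation 1 reversed: +57.8 kcal/mol
equation 2 as written: -44.9 kcal/mol
equation 3 reversed: +669.8 kcal/mol
equation 4 as written: -936.8 kcal/mol
ΔH°rxn = (+57.8) + (-44.9) + (+669.8) + (-936.8) = -254.1 kcal/mol

ΔH°rxn = -254.1 kcal/mol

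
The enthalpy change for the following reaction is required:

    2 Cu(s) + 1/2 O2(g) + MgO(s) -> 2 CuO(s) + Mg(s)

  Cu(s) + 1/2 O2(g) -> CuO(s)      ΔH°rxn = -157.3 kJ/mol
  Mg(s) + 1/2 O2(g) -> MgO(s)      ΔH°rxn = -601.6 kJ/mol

ΔH°rxn = 287.0 kJ/mol

equation 1 × 2 (scale by 2 for the 2 CuO(s)): (2)·(-157.3) = -314.6 kJ/mol
equation 2 reversed (reverse to put MgO(s) on the reactant side): +601.6 kJ/mol
Combining the equations, ΔH°rxn = (2)·(-157.3) + (-1)·(-601.6) = 287.0 kJ/mol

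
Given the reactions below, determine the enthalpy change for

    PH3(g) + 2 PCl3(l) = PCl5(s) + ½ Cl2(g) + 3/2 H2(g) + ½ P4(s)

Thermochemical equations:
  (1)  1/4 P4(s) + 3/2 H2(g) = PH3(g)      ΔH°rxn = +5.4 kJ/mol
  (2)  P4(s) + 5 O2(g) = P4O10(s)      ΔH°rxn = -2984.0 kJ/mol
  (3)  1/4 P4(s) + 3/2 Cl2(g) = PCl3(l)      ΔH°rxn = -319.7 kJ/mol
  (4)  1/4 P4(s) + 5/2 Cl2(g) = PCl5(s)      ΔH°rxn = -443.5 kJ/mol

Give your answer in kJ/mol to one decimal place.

(1) reversed (PH3(g) must end up as a reactant): -5.4 kJ/mol
(2): not needed (P4O10(s) appears nowhere else).
(3) reversed and × 2 (PCl3(l) must end up as a reactant; ×2 to match 2 PCl3(l) in the target): (-2)·(-319.7) = +639.4 kJ/mol
(4) as written (PCl5(s) already on the product side): -443.5 kJ/mol
Summing the manipulated equations, ΔH°rxn = (-5.4) + (+639.4) + (-443.5) = 190.5 kJ/mol

ΔH°rxn = 190.5 kJ/mol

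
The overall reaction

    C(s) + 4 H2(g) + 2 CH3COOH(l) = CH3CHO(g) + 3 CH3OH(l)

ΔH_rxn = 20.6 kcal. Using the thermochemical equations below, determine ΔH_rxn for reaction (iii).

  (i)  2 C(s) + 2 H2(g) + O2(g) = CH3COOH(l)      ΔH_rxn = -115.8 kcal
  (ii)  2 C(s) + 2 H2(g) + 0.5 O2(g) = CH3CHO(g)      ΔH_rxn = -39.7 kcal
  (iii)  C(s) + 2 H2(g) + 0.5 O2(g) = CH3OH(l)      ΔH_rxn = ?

(i) reversed and × 2 (reverse to put CH3COOH(l) on the reactant side; scale by 2 for the 2 CH3COOH(l)): (-2)·(-115.8) = +231.6 kcal
(ii) as written (CH3CHO(g) already on the product side): -39.7 kcal
(iii) × 3 (×3 to match 3 CH3OH(l) in the target): contributes 3·x
+20.6 = (+231.6) + (-39.7) + 3·x
x = (+20.6 − (+191.9)) / (3) = -57.1 kcal

ΔH_rxn = -57.1 kcal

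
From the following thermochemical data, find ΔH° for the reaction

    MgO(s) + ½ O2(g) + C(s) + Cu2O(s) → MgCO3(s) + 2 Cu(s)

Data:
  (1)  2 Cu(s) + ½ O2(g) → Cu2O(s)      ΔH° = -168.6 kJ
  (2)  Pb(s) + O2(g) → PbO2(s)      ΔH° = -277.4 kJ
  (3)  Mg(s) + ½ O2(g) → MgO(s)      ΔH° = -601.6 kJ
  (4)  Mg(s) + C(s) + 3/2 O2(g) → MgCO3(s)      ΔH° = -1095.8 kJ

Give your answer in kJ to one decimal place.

(1) reversed (Cu2O(s) must end up as a reactant): +168.6 kJ
(2): not needed (Pb(s) appears nowhere else).
(3) reversed (reverse to put MgO(s) on the reactant side): +601.6 kJ
(4) as written (MgCO3(s) already on the product side): -1095.8 kJ
By Hess's law, ΔH° = (-1)·(-168.6) + (-1)·(-601.6) + (1)·(-1095.8) = -325.6 kJ

ΔH° = -325.6 kJ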